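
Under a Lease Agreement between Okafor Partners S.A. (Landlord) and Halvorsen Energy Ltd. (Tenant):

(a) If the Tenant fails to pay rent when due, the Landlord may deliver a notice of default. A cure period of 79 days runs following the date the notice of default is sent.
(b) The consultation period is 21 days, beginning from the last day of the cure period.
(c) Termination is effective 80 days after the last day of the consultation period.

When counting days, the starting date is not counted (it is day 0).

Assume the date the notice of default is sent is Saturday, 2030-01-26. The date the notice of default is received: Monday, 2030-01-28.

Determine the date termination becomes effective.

The last day of the cure period: 79 calendar days after 2030-01-26 is 2030-04-15.
The last day of the consultation period: 2030-04-15 + 21 days = 2030-05-06.
The date termination becomes effective: 80 calendar days after 2030-05-06 is 2030-07-25.

2030-07-25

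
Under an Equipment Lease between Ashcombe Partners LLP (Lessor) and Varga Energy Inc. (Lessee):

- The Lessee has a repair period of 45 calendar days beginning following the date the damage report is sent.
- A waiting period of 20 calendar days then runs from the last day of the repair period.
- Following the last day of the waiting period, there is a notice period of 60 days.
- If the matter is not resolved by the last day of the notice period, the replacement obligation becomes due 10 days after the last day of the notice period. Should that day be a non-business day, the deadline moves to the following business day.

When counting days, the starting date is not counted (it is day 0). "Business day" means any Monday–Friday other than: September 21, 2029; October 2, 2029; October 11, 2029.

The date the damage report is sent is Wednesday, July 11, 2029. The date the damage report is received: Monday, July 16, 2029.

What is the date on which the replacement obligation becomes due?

The last day of the repair period: July 11, 2029 + 45 days = August 25, 2029.
The last day of the waiting period: August 25, 2029 + 20 days = September 14, 2029.
The last day of the notice period: 60 calendar days after September 14, 2029 is November 13, 2029.
Adding 10 calendar days to November 13, 2029 gives November 23, 2029, which is the date on which the replacement obligation becomes due. November 23, 2029 is a Friday and is not a listed holiday, so no roll-forward applies.

November 23, 2029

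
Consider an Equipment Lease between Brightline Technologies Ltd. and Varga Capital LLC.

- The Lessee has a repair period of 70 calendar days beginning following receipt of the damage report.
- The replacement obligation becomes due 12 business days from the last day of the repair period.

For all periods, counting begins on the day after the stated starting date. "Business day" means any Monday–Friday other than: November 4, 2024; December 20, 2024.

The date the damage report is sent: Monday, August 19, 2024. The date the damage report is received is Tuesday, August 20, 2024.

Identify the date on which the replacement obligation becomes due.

November 15, 2024

The last day of the repair period: 70 calendar days after August 20, 2024 is October 29, 2024.
The date on which the replacement obligation becomes due: counting 12 business days from Tuesday, October 29, 2024 (Oct 30, Oct 31, Nov 1, Nov 5, …, Nov 13, Nov 14, Nov 15, skipping weekends and the listed holiday on Nov 4) reaches Friday, November 15, 2024.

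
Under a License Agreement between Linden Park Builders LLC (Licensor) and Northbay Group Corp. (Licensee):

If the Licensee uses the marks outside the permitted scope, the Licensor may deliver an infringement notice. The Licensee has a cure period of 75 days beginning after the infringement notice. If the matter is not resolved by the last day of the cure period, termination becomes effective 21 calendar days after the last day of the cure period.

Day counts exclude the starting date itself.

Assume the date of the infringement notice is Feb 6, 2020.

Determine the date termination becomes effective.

The last day of the cure period: 75 calendar days after Feb 6, 2020 is Apr 21, 2020.
The date termination becomes effective: Apr 21, 2020 + 21 days = May 12, 2020.

May 12, 2020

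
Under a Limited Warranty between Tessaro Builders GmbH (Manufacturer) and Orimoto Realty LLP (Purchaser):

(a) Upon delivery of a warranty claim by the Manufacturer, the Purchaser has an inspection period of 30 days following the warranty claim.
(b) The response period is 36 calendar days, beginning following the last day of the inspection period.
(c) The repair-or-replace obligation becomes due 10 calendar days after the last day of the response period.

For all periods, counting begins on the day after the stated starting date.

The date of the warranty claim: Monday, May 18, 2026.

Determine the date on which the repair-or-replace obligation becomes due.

August 2, 2026

The last day of the inspection period: May 18, 2026 + 30 days = June 17, 2026.
The last day of the response period: 36 calendar days after June 17, 2026 is July 23, 2026.
The date on which the repair-or-replace obligation becomes due: July 23, 2026 + 10 days = August 2, 2026.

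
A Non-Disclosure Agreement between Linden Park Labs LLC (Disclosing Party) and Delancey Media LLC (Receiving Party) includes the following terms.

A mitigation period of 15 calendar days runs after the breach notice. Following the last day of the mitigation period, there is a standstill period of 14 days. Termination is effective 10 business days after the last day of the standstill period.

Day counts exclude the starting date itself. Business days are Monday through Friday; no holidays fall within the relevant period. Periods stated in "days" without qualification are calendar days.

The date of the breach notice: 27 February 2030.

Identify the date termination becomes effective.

11 April 2030

Adding 15 calendar days to 27 February 2030 gives 14 March 2030, which is the last day of the mitigation period.
Adding 14 calendar days to 14 March 2030 gives 28 March 2030, which is the last day of the standstill period.
From Thursday, 28 March 2030, 10 business days (Mar 29, Apr 1, Apr 2, Apr 3, Apr 4, Apr 5, Apr 8, Apr 9, Apr 10, Apr 11, skipping weekends) brings us to Thursday, 11 April 2030, which is the date termination becomes effective.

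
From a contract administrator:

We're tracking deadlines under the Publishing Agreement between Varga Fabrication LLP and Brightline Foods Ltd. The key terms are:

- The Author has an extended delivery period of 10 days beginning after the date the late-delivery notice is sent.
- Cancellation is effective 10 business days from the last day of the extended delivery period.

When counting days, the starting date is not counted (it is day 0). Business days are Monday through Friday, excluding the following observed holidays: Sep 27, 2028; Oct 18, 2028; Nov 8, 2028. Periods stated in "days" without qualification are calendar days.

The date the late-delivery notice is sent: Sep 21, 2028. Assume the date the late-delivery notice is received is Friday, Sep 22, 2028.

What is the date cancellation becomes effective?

Oct 13, 2028

The last day of the extended delivery period: 10 calendar days after Sep 21, 2028 is Oct 1, 2028.
The date cancellation becomes effective: 10 business days after Sunday, Oct 1, 2028, skipping weekends — Oct 2, Oct 3, Oct 4, Oct 5, Oct 6, Oct 9, Oct 10, Oct 11, Oct 12, Oct 13 — lands on Friday, Oct 13, 2028.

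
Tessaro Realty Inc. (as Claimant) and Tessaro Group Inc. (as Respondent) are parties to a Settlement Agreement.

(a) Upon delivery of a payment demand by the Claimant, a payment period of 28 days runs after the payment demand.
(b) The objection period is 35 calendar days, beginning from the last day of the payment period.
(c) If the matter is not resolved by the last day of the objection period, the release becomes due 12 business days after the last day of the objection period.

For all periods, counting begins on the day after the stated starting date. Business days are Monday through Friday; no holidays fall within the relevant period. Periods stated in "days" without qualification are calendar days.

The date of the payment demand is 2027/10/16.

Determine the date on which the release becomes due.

The last day of the payment period: 28 calendar days after 2027/10/16 is 2027/11/13.
Adding 35 calendar days to 2027/11/13 gives 2027/12/18, which is the last day of the objection period.
The date on which the release becomes due: counting 12 business days from Saturday, 2027/12/18 (Dec 20, Dec 21, Dec 22, Dec 23, …, Dec 31, Jan 3, Jan 4, skipping weekends) reaches Tuesday, 2028/01/04.

2028/01/04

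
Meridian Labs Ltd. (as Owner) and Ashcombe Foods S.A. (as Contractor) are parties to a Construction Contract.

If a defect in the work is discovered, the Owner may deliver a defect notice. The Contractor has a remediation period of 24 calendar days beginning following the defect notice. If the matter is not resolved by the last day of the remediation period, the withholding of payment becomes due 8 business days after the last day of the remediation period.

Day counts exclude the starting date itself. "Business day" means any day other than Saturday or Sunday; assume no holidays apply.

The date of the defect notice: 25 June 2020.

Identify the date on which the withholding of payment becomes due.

The last day of the remediation period: 24 calendar days after 25 June 2020 is 19 July 2020.
The date on which the withholding of payment becomes due: 8 business days after Sunday, 19 July 2020, skipping weekends — Jul 20, Jul 21, Jul 22, Jul 23, Jul 24, Jul 27, Jul 28, Jul 29 — lands on Wednesday, 29 July 2020.

29 July 2020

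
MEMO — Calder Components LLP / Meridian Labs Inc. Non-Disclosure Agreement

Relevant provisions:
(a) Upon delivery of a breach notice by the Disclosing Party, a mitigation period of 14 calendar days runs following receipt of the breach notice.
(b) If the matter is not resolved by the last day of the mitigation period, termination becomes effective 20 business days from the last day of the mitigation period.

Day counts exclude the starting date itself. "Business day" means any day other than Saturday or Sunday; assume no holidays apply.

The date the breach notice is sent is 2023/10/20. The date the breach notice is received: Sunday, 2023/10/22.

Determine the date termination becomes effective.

2023/12/01

The last day of the mitigation period: 2023/10/22 + 14 days = 2023/11/05.
From Sunday, 2023/11/05, 20 business days (Nov 6, Nov 7, Nov 8, Nov 9, …, Nov 29, Nov 30, Dec 1, skipping weekends) brings us to Friday, 2023/12/01, which is the date termination becomes effective.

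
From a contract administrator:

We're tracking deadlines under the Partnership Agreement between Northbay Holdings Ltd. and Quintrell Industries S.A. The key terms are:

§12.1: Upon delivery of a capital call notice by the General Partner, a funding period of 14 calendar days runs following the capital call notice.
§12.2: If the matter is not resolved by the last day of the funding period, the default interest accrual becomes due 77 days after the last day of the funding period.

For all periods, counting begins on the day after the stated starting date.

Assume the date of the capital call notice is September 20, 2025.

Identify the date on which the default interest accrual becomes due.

The last day of the funding period: September 20, 2025 + 14 days = October 4, 2025.
The date on which the default interest accrual becomes due: October 4, 2025 + 77 days = December 20, 2025.

December 20, 2025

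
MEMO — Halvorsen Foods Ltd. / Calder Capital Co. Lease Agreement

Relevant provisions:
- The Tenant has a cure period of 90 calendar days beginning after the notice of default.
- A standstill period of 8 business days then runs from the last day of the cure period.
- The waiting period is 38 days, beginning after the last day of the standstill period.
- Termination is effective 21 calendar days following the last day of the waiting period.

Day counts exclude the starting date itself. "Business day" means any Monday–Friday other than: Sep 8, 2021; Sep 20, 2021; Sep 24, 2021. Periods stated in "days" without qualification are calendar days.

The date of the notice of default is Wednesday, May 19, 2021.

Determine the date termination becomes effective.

Oct 25, 2021

Adding 90 calendar days to May 19, 2021 gives Aug 17, 2021, which is the last day of the cure period.
The last day of the standstill period: counting 8 business days from Tuesday, Aug 17, 2021 (Aug 18, Aug 19, Aug 20, Aug 23, Aug 24, Aug 25, Aug 26, Aug 27, skipping weekends) reaches Friday, Aug 27, 2021.
The last day of the waiting period: Aug 27, 2021 + 38 days = Oct 4, 2021.
The date termination becomes effective: Oct 4, 2021 + 21 days = Oct 25, 2021.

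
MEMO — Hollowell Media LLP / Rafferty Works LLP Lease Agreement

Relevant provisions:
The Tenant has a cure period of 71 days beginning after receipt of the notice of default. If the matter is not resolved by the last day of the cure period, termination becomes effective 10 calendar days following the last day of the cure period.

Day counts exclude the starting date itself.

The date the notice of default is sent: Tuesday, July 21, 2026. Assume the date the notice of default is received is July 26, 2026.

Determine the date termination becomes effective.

October 15, 2026

The last day of the cure period: 71 calendar days after July 26, 2026 is October 5, 2026.
Adding 10 calendar days to October 5, 2026 gives October 15, 2026, which is the date termination becomes effective.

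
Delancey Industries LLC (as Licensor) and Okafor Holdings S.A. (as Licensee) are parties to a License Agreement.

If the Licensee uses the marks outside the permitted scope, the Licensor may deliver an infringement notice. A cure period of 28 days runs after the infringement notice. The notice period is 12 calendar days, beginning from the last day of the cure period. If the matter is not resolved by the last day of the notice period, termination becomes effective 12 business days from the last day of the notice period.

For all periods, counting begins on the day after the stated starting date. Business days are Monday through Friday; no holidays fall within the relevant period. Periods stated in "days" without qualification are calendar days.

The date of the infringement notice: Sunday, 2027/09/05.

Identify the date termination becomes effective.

2027/11/02

The last day of the cure period: 2027/09/05 + 28 days = 2027/10/03.
Adding 12 calendar days to 2027/10/03 gives 2027/10/15, which is the last day of the notice period.
The date termination becomes effective: counting 12 business days from Friday, 2027/10/15 (Oct 18, Oct 19, Oct 20, Oct 21, …, Oct 29, Nov 1, Nov 2, skipping weekends) reaches Tuesday, 2027/11/02.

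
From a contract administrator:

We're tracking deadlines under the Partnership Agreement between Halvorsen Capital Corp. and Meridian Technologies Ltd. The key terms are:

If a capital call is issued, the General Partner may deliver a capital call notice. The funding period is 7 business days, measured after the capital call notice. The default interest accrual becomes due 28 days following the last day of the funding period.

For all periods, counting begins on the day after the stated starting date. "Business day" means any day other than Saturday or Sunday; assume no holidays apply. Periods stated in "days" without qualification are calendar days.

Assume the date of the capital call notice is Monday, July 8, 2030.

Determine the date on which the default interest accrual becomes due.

From Monday, July 8, 2030, 7 business days (Jul 9, Jul 10, Jul 11, Jul 12, Jul 15, Jul 16, Jul 17, skipping weekends) brings us to Wednesday, July 17, 2030, which is the last day of the funding period.
The date on which the default interest accrual becomes due: July 17, 2030 + 28 days = August 14, 2030.

August 14, 2030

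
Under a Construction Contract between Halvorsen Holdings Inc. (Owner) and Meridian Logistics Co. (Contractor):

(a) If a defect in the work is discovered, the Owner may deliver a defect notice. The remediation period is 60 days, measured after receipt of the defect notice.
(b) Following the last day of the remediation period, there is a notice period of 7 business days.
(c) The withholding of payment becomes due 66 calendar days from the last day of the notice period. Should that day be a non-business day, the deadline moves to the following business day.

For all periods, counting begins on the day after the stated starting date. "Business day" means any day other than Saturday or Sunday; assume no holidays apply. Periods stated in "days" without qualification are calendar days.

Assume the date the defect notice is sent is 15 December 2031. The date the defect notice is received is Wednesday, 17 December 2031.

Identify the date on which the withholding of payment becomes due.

30 April 2032

The last day of the remediation period: 60 calendar days after 17 December 2031 is 15 February 2032.
The last day of the notice period: counting 7 business days from Sunday, 15 February 2032 (Feb 16, Feb 17, Feb 18, Feb 19, Feb 20, Feb 23, Feb 24, skipping weekends) reaches Tuesday, 24 February 2032.
Adding 66 calendar days to 24 February 2032 gives 30 April 2032, which is the date on which the withholding of payment becomes due. 30 April 2032 is a Friday, so no roll-forward applies.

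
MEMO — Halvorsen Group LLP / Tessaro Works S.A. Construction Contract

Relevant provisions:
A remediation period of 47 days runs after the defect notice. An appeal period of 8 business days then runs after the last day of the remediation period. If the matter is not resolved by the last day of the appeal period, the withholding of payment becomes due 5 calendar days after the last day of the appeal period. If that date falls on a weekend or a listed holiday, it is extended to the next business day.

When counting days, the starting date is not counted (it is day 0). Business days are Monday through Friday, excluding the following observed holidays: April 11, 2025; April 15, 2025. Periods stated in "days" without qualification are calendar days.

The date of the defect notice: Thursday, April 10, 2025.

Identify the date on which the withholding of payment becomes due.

June 11, 2025

Adding 47 calendar days to April 10, 2025 gives May 27, 2025, which is the last day of the remediation period.
The last day of the appeal period: 8 business days after Tuesday, May 27, 2025, skipping weekends — May 28, May 29, May 30, Jun 2, Jun 3, Jun 4, Jun 5, Jun 6 — lands on Friday, June 6, 2025.
The date on which the withholding of payment becomes due: 5 calendar days after June 6, 2025 is June 11, 2025. June 11, 2025 is a Wednesday and is not a listed holiday, so no roll-forward applies.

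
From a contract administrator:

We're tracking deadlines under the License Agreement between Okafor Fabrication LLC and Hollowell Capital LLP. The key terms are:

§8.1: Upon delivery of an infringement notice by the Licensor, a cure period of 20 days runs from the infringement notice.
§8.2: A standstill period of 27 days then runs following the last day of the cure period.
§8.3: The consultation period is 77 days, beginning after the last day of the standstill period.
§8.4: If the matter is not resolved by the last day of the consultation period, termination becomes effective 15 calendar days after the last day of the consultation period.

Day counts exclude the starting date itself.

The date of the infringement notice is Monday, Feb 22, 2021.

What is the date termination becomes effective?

The last day of the cure period: 20 calendar days after Feb 22, 2021 is Mar 14, 2021.
Adding 27 calendar days to Mar 14, 2021 gives Apr 10, 2021, which is the last day of the standstill period.
Adding 77 calendar days to Apr 10, 2021 gives Jun 26, 2021, which is the last day of the consultation period.
Adding 15 calendar days to Jun 26, 2021 gives Jul 11, 2021, which is the date termination becomes effective.

Jul 11, 2021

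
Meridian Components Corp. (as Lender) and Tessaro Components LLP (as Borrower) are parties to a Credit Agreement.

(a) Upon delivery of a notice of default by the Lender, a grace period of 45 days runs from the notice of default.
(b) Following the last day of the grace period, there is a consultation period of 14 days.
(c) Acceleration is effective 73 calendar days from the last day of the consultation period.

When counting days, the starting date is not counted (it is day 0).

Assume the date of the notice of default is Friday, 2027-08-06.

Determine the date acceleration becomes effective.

The last day of the grace period: 2027-08-06 + 45 days = 2027-09-20.
The last day of the consultation period: 2027-09-20 + 14 days = 2027-10-04.
The date acceleration becomes effective: 73 calendar days after 2027-10-04 is 2027-12-16.

2027-12-16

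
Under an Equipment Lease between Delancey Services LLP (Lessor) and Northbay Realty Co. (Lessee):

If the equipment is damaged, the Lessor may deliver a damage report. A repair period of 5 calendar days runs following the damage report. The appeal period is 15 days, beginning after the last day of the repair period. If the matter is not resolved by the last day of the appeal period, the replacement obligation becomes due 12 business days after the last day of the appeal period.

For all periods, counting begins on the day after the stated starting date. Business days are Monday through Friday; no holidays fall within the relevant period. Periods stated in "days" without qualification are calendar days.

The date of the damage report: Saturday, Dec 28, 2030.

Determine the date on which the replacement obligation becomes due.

Feb 4, 2031

The last day of the repair period: Dec 28, 2030 + 5 days = Jan 2, 2031.
The last day of the appeal period: 15 calendar days after Jan 2, 2031 is Jan 17, 2031.
The date on which the replacement obligation becomes due: 12 business days after Friday, Jan 17, 2031, skipping weekends — Jan 20, Jan 21, Jan 22, Jan 23, …, Jan 31, Feb 3, Feb 4 — lands on Tuesday, Feb 4, 2031.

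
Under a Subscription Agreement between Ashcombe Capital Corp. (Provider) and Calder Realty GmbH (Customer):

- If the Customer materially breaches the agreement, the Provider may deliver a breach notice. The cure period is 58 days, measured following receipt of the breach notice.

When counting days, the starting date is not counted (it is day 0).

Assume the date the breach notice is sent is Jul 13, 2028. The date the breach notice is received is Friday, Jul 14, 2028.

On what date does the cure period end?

Sep 10, 2028

Adding 58 calendar days to Jul 14, 2028 gives Sep 10, 2028, which is the last day of the cure period.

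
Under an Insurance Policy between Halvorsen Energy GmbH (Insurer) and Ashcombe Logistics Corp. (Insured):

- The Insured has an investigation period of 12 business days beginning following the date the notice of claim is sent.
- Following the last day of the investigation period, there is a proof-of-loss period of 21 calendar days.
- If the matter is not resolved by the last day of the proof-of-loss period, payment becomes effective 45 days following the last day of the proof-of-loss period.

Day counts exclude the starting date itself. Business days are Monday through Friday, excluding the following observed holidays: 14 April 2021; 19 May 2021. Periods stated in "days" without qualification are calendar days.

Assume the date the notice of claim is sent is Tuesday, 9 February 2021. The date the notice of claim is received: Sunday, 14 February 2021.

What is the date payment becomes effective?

2 May 2021

The last day of the investigation period: 12 business days after Tuesday, 9 February 2021, skipping weekends — Feb 10, Feb 11, Feb 12, Feb 15, …, Feb 23, Feb 24, Feb 25 — lands on Thursday, 25 February 2021.
The last day of the proof-of-loss period: 25 February 2021 + 21 days = 18 March 2021.
Adding 45 calendar days to 18 March 2021 gives 2 May 2021, which is the date payment becomes effective.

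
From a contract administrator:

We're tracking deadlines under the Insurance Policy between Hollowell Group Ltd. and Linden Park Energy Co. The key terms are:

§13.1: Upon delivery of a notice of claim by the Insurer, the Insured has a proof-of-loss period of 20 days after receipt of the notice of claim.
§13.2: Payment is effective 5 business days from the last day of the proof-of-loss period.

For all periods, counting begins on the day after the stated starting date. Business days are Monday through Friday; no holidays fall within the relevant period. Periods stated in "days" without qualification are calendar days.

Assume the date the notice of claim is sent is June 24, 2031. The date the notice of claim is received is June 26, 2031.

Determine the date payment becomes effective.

Adding 20 calendar days to June 26, 2031 gives July 16, 2031, which is the last day of the proof-of-loss period.
The date payment becomes effective: 5 business days after Wednesday, July 16, 2031, skipping weekends — Jul 17, Jul 18, Jul 21, Jul 22, Jul 23 — lands on Wednesday, July 23, 2031.

July 23, 2031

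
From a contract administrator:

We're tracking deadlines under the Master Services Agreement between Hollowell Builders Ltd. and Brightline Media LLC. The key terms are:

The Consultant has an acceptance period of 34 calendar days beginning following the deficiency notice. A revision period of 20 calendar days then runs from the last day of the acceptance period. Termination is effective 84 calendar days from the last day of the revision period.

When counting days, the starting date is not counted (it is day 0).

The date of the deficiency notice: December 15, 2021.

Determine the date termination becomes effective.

Adding 34 calendar days to December 15, 2021 gives January 18, 2022, which is the last day of the acceptance period.
The last day of the revision period: January 18, 2022 + 20 days = February 7, 2022.
Adding 84 calendar days to February 7, 2022 gives May 2, 2022, which is the date termination becomes effective.

May 2, 2022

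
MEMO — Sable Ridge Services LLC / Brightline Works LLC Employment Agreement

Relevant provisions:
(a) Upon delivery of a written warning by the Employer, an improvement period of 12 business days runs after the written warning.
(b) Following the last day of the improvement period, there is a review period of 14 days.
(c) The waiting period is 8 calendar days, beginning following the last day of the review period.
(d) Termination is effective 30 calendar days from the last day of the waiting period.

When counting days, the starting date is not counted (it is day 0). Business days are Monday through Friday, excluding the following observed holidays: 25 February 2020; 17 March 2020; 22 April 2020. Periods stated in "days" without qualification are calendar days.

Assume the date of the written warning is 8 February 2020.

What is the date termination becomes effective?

The last day of the improvement period: counting 12 business days from Saturday, 8 February 2020 (Feb 10, Feb 11, Feb 12, Feb 13, …, Feb 21, Feb 24, Feb 26, skipping weekends and the listed holiday on Feb 25) reaches Wednesday, 26 February 2020.
The last day of the review period: 14 calendar days after 26 February 2020 is 11 March 2020.
The last day of the waiting period: 8 calendar days after 11 March 2020 is 19 March 2020.
Adding 30 calendar days to 19 March 2020 gives 18 April 2020, which is the date termination becomes effective.

18 April 2020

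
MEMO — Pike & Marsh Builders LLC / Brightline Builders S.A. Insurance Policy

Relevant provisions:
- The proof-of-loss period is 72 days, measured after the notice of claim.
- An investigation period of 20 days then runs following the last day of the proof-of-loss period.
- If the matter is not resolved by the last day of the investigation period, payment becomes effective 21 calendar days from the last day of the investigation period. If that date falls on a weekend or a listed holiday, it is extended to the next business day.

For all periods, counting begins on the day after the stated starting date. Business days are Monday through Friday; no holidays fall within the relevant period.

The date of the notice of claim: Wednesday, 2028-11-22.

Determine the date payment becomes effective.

The last day of the proof-of-loss period: 2028-11-22 + 72 days = 2029-02-02.
Adding 20 calendar days to 2029-02-02 gives 2029-02-22, which is the last day of the investigation period.
The date payment becomes effective: 2029-02-22 + 21 days = 2029-03-15. 2029-03-15 is a Thursday, so no roll-forward applies.

2029-03-15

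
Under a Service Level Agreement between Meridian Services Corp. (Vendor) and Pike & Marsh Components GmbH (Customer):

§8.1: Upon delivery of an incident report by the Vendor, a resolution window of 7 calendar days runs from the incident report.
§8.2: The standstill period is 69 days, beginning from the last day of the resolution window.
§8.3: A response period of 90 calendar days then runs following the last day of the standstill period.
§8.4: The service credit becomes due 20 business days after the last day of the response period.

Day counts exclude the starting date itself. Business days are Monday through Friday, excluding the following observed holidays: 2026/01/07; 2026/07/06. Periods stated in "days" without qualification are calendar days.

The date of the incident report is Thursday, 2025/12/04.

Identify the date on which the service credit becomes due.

The last day of the resolution window: 2025/12/04 + 7 days = 2025/12/11.
The last day of the standstill period: 69 calendar days after 2025/12/11 is 2026/02/18.
The last day of the response period: 90 calendar days after 2026/02/18 is 2026/05/19.
The date on which the service credit becomes due: 20 business days after Tuesday, 2026/05/19, skipping weekends — May 20, May 21, May 22, May 25, …, Jun 12, Jun 15, Jun 16 — lands on Tuesday, 2026/06/16.

2026/06/16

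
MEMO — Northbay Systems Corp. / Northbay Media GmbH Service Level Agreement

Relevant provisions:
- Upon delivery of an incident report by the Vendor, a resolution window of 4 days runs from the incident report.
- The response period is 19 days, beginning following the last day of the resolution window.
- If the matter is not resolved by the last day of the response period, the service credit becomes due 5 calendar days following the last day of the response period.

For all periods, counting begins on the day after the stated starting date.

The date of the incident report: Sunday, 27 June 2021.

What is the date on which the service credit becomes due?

The last day of the resolution window: 27 June 2021 + 4 days = 1 July 2021.
Adding 19 calendar days to 1 July 2021 gives 20 July 2021, which is the last day of the response period.
The date on which the service credit becomes due: 20 July 2021 + 5 days = 25 July 2021.

25 July 2021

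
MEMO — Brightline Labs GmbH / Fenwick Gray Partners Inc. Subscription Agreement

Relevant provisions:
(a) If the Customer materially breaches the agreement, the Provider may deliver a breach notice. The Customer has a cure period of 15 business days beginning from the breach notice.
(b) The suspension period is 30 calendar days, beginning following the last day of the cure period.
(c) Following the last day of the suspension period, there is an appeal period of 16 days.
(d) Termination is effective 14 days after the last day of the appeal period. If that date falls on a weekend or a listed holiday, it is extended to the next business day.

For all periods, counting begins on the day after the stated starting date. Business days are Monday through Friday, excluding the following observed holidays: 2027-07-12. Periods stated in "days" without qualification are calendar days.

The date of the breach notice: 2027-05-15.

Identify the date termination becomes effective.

The last day of the cure period: 15 business days after Saturday, 2027-05-15, skipping weekends — May 17, May 18, May 19, May 20, …, Jun 2, Jun 3, Jun 4 — lands on Friday, 2027-06-04.
The last day of the suspension period: 30 calendar days after 2027-06-04 is 2027-07-04.
The last day of the appeal period: 2027-07-04 + 16 days = 2027-07-20.
The date termination becomes effective: 2027-07-20 + 14 days = 2027-08-03. 2027-08-03 is a Tuesday and is not a listed holiday, so no roll-forward applies.

2027-08-03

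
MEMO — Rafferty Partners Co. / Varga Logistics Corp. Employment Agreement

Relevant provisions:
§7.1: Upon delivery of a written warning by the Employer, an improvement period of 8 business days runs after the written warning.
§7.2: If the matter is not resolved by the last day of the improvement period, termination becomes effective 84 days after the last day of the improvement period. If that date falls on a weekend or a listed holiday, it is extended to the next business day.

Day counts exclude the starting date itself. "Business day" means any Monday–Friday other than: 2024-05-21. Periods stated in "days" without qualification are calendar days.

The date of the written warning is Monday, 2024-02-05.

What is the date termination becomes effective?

2024-05-09

The last day of the improvement period: counting 8 business days from Monday, 2024-02-05 (Feb 6, Feb 7, Feb 8, Feb 9, Feb 12, Feb 13, Feb 14, Feb 15, skipping weekends) reaches Thursday, 2024-02-15.
The date termination becomes effective: 84 calendar days after 2024-02-15 is 2024-05-09. 2024-05-09 is a Thursday and is not a listed holiday, so no roll-forward applies.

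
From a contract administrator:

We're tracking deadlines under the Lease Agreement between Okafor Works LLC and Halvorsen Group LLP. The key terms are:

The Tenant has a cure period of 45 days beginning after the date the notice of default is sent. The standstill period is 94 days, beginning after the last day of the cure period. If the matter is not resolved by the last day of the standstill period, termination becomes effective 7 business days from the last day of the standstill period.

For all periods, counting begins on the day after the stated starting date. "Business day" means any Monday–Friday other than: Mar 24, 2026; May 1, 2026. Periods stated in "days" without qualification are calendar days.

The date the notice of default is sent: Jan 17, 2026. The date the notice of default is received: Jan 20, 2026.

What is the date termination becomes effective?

Adding 45 calendar days to Jan 17, 2026 gives Mar 3, 2026, which is the last day of the cure period.
The last day of the standstill period: 94 calendar days after Mar 3, 2026 is Jun 5, 2026.
From Friday, Jun 5, 2026, 7 business days (Jun 8, Jun 9, Jun 10, Jun 11, Jun 12, Jun 15, Jun 16, skipping weekends) brings us to Tuesday, Jun 16, 2026, which is the date termination becomes effective.

Jun 16, 2026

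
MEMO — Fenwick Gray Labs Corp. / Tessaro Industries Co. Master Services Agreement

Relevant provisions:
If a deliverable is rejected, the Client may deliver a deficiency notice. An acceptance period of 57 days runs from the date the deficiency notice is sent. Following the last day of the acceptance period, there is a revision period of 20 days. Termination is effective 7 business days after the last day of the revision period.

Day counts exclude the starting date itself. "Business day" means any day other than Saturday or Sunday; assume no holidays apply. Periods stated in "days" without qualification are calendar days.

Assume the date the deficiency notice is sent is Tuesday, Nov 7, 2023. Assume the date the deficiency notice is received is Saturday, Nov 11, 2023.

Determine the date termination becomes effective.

Feb 1, 2024

The last day of the acceptance period: 57 calendar days after Nov 7, 2023 is Jan 3, 2024.
Adding 20 calendar days to Jan 3, 2024 gives Jan 23, 2024, which is the last day of the revision period.
The date termination becomes effective: counting 7 business days from Tuesday, Jan 23, 2024 (Jan 24, Jan 25, Jan 26, Jan 29, Jan 30, Jan 31, Feb 1, skipping weekends) reaches Thursday, Feb 1, 2024.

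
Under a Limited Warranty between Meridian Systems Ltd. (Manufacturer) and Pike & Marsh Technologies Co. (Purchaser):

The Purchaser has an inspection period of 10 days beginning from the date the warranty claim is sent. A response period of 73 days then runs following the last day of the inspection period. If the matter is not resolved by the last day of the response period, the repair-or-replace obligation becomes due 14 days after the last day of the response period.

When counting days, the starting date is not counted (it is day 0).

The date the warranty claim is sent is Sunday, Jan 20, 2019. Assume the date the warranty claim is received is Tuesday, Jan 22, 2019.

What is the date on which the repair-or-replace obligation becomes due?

The last day of the inspection period: Jan 20, 2019 + 10 days = Jan 30, 2019.
Adding 73 calendar days to Jan 30, 2019 gives Apr 13, 2019, which is the last day of the response period.
The date on which the repair-or-replace obligation becomes due: 14 calendar days after Apr 13, 2019 is Apr 27, 2019.

Apr 27, 2019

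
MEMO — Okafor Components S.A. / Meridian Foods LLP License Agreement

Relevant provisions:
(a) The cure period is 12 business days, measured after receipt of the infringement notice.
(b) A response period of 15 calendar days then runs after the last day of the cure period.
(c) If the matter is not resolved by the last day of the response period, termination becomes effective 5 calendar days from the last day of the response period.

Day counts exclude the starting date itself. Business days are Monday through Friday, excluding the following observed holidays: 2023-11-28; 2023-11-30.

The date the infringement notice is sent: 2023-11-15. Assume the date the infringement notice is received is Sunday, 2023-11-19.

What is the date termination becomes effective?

2023-12-27

From Sunday, 2023-11-19, 12 business days (Nov 20, Nov 21, Nov 22, Nov 23, …, Dec 5, Dec 6, Dec 7, skipping weekends and the listed holidays on Nov 28, Nov 30) brings us to Thursday, 2023-12-07, which is the last day of the cure period.
The last day of the response period: 2023-12-07 + 15 days = 2023-12-22.
The date termination becomes effective: 2023-12-22 + 5 days = 2023-12-27.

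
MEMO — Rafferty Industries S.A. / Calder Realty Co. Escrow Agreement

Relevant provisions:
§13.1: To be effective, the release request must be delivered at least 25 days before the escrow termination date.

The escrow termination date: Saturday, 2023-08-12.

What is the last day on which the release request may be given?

2023-07-18

Counting back 25 calendar days from 2023-08-12 gives 2023-07-18.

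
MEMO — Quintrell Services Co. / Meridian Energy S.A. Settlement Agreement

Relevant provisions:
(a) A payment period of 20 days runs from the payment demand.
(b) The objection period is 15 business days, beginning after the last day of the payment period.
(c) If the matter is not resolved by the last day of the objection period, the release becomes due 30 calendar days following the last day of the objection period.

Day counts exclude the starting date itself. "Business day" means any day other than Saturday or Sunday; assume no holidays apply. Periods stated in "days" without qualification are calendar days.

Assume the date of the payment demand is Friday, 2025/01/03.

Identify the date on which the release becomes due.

The last day of the payment period: 2025/01/03 + 20 days = 2025/01/23.
The last day of the objection period: counting 15 business days from Thursday, 2025/01/23 (Jan 24, Jan 27, Jan 28, Jan 29, …, Feb 11, Feb 12, Feb 13, skipping weekends) reaches Thursday, 2025/02/13.
Adding 30 calendar days to 2025/02/13 gives 2025/03/15, which is the date on which the release becomes due.

2025/03/15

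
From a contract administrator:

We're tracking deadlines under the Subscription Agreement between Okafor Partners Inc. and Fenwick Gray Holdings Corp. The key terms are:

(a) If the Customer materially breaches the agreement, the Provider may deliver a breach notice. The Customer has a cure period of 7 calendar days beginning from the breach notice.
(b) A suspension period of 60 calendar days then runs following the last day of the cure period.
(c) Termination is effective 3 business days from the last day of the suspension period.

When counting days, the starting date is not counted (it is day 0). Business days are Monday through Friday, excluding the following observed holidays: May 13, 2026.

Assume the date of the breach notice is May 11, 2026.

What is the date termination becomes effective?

Jul 22, 2026

The last day of the cure period: May 11, 2026 + 7 days = May 18, 2026.
Adding 60 calendar days to May 18, 2026 gives Jul 17, 2026, which is the last day of the suspension period.
From Friday, Jul 17, 2026, 3 business days (Jul 20, Jul 21, Jul 22, skipping weekends) brings us to Wednesday, Jul 22, 2026, which is the date termination becomes effective.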